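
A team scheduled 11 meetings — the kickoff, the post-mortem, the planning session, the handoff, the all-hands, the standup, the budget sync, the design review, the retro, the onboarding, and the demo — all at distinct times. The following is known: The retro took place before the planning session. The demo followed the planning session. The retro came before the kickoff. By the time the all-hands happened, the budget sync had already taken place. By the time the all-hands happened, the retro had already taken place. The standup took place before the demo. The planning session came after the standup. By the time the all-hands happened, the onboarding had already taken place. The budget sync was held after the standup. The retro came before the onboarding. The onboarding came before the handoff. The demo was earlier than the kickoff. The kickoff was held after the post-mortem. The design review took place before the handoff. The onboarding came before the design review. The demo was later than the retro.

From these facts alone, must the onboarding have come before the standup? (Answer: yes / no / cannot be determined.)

No chain of stated constraints runs from the onboarding to the standup, and none runs from the standup to the onboarding either.
So the relative order of the onboarding and the standup is not fixed by the given facts.

cannot be determined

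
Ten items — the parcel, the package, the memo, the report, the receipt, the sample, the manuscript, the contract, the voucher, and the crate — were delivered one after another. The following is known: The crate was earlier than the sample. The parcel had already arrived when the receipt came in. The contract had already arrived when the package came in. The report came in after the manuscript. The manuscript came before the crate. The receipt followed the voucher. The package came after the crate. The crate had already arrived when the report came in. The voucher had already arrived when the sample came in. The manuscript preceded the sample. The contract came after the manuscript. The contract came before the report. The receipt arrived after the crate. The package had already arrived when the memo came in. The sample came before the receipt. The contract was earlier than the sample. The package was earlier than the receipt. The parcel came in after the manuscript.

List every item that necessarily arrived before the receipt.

Directly stated before the receipt: the crate, the package, the parcel, the sample, and the voucher.
The contract reaches the receipt via the contract → the sample → the receipt.
The manuscript reaches the receipt via the manuscript → the sample → the receipt.
No chain forces the memo (or any of the others) ahead of the receipt.

the contract, the crate, the manuscript, the package, the parcel, the sample, the voucher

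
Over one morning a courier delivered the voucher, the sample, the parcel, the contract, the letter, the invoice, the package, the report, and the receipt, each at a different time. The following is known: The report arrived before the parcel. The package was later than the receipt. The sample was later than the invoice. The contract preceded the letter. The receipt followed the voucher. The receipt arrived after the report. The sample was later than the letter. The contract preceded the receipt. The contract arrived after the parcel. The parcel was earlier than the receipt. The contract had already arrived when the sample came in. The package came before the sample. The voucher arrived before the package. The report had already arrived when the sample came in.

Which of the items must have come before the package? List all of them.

Directly stated before the package: the receipt and the voucher.
The contract reaches the package via the contract → the receipt → the package.
The parcel reaches the package via the parcel → the receipt → the package.
The report reaches the package via the report → the receipt → the package.
No chain forces the sample (or any of the others) ahead of the package.

the contract, the parcel, the receipt, the report, the voucher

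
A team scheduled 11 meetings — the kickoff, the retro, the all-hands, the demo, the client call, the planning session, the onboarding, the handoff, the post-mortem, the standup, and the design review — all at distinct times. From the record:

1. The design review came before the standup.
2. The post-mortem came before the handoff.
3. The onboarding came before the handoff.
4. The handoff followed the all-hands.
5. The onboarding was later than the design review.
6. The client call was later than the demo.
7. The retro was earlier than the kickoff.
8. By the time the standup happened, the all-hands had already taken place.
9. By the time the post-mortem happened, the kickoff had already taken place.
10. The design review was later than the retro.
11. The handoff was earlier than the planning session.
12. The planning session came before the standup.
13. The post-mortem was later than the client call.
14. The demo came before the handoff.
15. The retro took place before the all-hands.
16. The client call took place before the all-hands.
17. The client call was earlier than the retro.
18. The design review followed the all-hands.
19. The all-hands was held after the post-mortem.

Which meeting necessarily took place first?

the demo

The demo has a chain of constraints placing it before every other meeting, so the demo must be first.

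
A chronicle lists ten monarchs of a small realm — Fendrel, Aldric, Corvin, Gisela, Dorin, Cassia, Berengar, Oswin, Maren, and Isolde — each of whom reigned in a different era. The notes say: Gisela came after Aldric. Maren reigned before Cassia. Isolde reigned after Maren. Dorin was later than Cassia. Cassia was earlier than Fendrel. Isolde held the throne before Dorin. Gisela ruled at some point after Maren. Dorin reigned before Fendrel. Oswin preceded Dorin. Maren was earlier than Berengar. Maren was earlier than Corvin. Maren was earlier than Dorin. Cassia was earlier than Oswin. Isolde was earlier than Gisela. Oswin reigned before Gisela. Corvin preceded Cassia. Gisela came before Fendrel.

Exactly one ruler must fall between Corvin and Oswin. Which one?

Cassia

Tracing the constraints gives Corvin → Cassia → Oswin, so Cassia sits after Corvin and before Oswin.
No other ruler is forced both after Corvin and before Oswin.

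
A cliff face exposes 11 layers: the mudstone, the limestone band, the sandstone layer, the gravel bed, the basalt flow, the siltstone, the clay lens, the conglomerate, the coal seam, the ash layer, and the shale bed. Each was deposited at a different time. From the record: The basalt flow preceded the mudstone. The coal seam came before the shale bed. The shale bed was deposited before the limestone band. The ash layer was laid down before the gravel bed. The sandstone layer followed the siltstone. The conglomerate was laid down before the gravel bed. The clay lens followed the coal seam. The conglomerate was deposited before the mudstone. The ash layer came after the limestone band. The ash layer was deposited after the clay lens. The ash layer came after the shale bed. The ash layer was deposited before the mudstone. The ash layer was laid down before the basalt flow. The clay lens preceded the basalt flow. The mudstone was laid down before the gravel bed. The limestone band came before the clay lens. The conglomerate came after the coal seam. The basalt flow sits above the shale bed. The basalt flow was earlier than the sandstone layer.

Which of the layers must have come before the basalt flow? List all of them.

Directly stated before the basalt flow: the ash layer, the clay lens, and the shale bed.
The coal seam reaches the basalt flow via the coal seam → the clay lens → the basalt flow.
The limestone band reaches the basalt flow via the limestone band → the clay lens → the basalt flow.
No chain forces the siltstone (or any of the others) ahead of the basalt flow.

the ash layer, the clay lens, the coal seam, the limestone band, the shale bed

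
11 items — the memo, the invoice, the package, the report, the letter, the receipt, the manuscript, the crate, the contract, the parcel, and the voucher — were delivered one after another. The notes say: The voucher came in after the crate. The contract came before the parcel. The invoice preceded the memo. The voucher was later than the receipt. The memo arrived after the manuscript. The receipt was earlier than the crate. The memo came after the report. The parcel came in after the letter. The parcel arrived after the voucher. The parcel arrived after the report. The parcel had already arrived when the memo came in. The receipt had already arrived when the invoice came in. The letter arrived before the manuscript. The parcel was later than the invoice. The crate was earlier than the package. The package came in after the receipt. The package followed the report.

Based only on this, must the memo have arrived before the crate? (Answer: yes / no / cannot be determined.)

no

Tracing the constraints gives the crate → the voucher → the parcel → the memo, so the crate must come before the memo.
That means the memo cannot be before the crate.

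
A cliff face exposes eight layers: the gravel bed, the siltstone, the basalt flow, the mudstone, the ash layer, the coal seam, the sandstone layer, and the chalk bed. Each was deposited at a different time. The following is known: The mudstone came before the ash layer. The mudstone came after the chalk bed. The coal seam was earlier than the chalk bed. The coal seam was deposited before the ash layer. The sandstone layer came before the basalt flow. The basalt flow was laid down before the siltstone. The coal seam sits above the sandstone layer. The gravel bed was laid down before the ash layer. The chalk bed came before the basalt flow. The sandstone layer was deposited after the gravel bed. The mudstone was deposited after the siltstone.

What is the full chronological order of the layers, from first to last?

the gravel bed, the sandstone layer, the coal seam, the chalk bed, the basalt flow, the siltstone, the mudstone, the ash layer

The constraints fix every adjacent pair, so only one ordering works:
the gravel bed → the sandstone layer → the coal seam → the chalk bed → the basalt flow → the siltstone → the mudstone → the ash layer.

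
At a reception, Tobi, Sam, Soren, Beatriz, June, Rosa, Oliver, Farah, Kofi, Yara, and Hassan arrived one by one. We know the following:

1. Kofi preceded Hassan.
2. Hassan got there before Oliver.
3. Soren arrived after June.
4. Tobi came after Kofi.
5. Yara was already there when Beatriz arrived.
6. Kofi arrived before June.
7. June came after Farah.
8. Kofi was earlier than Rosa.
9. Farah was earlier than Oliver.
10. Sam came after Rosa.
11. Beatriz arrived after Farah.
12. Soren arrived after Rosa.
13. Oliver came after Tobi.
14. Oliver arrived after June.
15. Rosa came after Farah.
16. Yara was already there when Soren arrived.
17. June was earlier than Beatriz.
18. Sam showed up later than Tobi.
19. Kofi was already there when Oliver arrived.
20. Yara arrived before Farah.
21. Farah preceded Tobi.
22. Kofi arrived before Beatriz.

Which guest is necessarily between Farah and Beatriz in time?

June

Tracing the constraints gives Farah → June → Beatriz, so June sits after Farah and before Beatriz.
No other guest is forced both after Farah and before Beatriz.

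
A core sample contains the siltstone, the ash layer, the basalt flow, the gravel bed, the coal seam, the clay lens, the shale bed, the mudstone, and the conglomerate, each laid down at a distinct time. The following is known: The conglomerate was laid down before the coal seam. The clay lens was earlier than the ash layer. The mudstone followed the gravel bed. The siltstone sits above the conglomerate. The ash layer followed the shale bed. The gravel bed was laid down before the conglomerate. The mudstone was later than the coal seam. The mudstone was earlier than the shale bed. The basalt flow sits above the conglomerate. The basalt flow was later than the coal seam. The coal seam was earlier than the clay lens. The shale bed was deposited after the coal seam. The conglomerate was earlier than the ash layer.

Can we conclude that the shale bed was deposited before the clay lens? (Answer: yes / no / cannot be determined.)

No chain of stated constraints runs from the shale bed to the clay lens, and none runs from the clay lens to the shale bed either.
So the relative order of the shale bed and the clay lens is not fixed by the given facts.

cannot be determined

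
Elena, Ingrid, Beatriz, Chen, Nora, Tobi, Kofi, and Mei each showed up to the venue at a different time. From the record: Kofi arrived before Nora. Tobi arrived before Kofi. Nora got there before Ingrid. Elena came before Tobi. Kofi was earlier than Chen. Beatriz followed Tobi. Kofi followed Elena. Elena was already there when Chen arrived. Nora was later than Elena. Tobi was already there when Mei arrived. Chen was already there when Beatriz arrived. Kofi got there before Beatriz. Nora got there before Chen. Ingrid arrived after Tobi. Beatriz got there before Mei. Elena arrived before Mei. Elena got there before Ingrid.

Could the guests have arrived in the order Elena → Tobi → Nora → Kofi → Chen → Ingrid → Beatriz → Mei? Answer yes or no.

The constraints require Kofi before Nora, but in the proposed sequence Nora appears ahead of Kofi. That one violation is enough.

no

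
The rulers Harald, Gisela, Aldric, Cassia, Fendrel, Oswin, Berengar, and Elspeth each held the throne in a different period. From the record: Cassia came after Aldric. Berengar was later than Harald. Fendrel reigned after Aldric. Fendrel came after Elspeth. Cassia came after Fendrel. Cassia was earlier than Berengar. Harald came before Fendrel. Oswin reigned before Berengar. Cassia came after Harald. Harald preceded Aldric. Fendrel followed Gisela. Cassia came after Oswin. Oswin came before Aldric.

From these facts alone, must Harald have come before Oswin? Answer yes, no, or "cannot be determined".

cannot be determined

No chain of stated constraints runs from Harald to Oswin, and none runs from Oswin to Harald either.
So the relative order of Harald and Oswin is not fixed by the given facts.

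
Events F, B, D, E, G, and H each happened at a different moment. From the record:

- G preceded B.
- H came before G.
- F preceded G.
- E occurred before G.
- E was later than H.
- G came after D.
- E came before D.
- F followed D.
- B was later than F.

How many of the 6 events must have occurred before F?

3

Directly stated before F: D.
E reaches F via E → D → F.
H reaches F via H → E → D → F.
No chain forces B (or any of the others) ahead of F.
That's D, E, and H — 3 in all.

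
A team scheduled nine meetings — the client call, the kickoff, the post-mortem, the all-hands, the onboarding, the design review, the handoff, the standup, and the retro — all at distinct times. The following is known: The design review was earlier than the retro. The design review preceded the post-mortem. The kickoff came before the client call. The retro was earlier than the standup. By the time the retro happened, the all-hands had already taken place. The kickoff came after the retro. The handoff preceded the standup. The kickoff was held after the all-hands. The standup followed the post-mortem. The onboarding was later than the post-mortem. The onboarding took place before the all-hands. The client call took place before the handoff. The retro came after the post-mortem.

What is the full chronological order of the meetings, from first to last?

the design review, the post-mortem, the onboarding, the all-hands, the retro, the kickoff, the client call, the handoff, the standup

The constraints fix every adjacent pair, so only one ordering works:
the design review → the post-mortem → the onboarding → the all-hands → the retro → the kickoff → the client call → the handoff → the standup.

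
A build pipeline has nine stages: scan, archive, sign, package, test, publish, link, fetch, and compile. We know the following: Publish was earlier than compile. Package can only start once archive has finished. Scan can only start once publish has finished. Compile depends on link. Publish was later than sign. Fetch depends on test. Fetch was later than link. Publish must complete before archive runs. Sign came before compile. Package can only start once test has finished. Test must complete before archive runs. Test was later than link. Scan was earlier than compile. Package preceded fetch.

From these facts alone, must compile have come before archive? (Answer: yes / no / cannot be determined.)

cannot be determined

No chain of stated constraints runs from compile to archive, and none runs from archive to compile either.
So the relative order of compile and archive is not fixed by the given facts.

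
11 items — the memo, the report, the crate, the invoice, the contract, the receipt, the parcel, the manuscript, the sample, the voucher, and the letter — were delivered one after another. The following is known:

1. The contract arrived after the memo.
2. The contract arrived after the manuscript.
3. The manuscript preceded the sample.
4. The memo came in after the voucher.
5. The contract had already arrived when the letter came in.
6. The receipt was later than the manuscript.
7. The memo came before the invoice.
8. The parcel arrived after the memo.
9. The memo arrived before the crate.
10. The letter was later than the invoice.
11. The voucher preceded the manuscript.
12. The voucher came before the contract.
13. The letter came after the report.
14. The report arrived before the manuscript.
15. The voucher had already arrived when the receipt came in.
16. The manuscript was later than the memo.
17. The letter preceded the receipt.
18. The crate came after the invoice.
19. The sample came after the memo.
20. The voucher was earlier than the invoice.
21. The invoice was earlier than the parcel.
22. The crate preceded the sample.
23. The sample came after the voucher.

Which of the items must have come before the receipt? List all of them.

Directly stated before the receipt: the letter, the manuscript, and the voucher.
The contract reaches the receipt via the contract → the letter → the receipt.
The invoice reaches the receipt via the invoice → the letter → the receipt.
The memo reaches the receipt via the memo → the manuscript → the receipt.
Likewise the report reaches the receipt by chaining the stated constraints.
No chain forces the sample (or any of the others) ahead of the receipt.

the contract, the invoice, the letter, the manuscript, the memo, the report, the voucher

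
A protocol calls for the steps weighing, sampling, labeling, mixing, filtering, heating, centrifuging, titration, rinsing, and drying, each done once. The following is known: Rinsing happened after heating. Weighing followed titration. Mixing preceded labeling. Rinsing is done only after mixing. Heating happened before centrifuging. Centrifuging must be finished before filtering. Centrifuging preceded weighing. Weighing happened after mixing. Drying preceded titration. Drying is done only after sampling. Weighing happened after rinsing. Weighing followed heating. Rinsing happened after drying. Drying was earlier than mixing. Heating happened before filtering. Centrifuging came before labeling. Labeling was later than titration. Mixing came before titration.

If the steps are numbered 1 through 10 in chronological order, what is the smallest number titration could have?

Drying, mixing, and sampling must all come before titration — 3 forced predecessors.
Nothing else is forced ahead of titration, so its earliest slot is position 3 + 1 = 4.

4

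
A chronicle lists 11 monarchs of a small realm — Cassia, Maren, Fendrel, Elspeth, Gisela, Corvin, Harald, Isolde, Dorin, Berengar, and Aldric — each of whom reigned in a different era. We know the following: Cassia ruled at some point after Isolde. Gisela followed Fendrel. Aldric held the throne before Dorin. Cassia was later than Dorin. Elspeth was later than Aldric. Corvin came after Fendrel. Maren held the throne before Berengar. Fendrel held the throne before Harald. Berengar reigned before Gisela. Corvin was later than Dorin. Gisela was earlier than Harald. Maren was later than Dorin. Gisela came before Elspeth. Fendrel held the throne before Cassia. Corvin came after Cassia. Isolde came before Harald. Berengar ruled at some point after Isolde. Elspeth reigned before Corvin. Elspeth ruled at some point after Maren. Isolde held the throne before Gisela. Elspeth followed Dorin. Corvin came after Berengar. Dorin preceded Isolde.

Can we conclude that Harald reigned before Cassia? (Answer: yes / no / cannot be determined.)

cannot be determined

No chain of stated constraints runs from Harald to Cassia, and none runs from Cassia to Harald either.
So the relative order of Harald and Cassia is not fixed by the given facts.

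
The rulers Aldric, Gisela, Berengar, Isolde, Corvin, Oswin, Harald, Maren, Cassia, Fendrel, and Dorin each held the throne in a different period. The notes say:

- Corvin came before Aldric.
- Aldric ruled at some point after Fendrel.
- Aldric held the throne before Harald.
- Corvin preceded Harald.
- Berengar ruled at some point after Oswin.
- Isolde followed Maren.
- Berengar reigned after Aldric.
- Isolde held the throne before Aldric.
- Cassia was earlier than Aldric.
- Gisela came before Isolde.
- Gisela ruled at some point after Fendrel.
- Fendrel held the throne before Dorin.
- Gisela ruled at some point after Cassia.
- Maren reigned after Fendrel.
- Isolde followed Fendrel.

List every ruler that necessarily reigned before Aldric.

Cassia, Corvin, Fendrel, Gisela, Isolde, Maren

Directly stated before Aldric: Cassia, Corvin, Fendrel, and Isolde.
Gisela reaches Aldric via Gisela → Isolde → Aldric.
Maren reaches Aldric via Maren → Isolde → Aldric.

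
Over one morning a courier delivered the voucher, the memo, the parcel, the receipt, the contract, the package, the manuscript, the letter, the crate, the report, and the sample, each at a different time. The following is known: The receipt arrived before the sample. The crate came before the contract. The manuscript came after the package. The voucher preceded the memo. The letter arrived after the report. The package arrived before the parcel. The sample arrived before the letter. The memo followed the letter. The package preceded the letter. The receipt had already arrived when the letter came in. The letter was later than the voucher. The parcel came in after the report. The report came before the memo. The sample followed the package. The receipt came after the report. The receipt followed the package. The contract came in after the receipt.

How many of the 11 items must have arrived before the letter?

5

Directly stated before the letter: the package, the receipt, the report, the sample, and the voucher.
That's the package, the receipt, the report, the sample, and the voucher — 5 in all.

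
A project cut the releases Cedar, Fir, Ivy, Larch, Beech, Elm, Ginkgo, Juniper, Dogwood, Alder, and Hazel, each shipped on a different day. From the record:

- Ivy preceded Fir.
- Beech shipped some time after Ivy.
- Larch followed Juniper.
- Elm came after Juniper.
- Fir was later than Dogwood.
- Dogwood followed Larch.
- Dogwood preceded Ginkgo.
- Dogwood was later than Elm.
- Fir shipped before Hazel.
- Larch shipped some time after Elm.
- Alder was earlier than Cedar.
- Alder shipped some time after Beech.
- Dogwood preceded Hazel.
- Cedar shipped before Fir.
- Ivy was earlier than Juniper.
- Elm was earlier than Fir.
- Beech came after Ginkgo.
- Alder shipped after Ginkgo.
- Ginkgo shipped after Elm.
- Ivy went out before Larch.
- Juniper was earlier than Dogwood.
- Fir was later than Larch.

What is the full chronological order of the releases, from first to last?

Ivy, Juniper, Elm, Larch, Dogwood, Ginkgo, Beech, Alder, Cedar, Fir, Hazel

The constraints fix every adjacent pair, so only one ordering works:
Ivy → Juniper → Elm → Larch → Dogwood → Ginkgo → Beech → Alder → Cedar → Fir → Hazel.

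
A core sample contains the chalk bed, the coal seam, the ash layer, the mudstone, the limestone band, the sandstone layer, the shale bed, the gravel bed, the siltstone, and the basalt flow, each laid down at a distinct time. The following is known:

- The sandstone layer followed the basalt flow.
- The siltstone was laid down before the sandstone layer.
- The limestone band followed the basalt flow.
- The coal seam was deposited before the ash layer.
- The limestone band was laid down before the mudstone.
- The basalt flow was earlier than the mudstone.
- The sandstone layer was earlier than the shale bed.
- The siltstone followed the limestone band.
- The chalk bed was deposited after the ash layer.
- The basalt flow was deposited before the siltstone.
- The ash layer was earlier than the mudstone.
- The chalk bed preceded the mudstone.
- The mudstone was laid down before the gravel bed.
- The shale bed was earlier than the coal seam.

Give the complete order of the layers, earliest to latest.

The constraints fix every adjacent pair, so only one ordering works:
the basalt flow → the limestone band → the siltstone → the sandstone layer → the shale bed → the coal seam → the ash layer → the chalk bed → the mudstone → the gravel bed.

the basalt flow, the limestone band, the siltstone, the sandstone layer, the shale bed, the coal seam, the ash layer, the chalk bed, the mudstone, the gravel bed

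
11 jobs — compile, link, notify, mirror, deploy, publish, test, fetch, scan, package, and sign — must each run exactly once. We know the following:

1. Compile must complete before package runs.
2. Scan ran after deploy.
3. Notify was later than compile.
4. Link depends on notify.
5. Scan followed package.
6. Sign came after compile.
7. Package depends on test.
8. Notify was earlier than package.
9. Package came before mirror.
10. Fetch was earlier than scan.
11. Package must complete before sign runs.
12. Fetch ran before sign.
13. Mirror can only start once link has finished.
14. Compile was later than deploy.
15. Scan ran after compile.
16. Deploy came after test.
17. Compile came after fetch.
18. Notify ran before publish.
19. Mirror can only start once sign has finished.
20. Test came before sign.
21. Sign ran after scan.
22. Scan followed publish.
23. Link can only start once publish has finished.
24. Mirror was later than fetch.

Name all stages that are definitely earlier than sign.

Directly stated before sign: compile, fetch, package, scan, and test.
Deploy reaches sign via deploy → scan → sign.
Notify reaches sign via notify → package → sign.
Publish reaches sign via publish → scan → sign.
No chain forces link (or any of the others) ahead of sign.

compile, deploy, fetch, notify, package, publish, scan, test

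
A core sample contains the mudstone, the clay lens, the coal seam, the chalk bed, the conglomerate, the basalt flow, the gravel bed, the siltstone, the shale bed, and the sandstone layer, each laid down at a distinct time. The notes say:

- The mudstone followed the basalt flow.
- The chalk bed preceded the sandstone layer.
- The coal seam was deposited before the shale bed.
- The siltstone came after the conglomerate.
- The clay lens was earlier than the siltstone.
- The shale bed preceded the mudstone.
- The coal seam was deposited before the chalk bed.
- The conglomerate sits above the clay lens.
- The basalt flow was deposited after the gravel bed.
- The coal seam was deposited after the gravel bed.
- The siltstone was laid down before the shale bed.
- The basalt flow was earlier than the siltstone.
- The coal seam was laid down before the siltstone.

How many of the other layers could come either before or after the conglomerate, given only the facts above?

Forced before the conglomerate: the clay lens; forced after the conglomerate: the mudstone, the shale bed, and the siltstone.
That leaves the basalt flow, the chalk bed, the coal seam, the gravel bed, and the sandstone layer with no forced order relative to the conglomerate — 5.

5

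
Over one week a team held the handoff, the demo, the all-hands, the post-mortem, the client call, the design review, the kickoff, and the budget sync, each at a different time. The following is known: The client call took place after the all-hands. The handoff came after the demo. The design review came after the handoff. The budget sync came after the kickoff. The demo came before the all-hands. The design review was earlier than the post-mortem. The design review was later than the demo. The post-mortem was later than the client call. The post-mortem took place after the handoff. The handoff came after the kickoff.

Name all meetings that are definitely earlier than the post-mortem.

the all-hands, the client call, the demo, the design review, the handoff, the kickoff

Directly stated before the post-mortem: the client call, the design review, and the handoff.
The all-hands reaches the post-mortem via the all-hands → the client call → the post-mortem.
The demo reaches the post-mortem via the demo → the handoff → the post-mortem.
The kickoff reaches the post-mortem via the kickoff → the handoff → the post-mortem.
No chain forces the budget sync ahead of the post-mortem.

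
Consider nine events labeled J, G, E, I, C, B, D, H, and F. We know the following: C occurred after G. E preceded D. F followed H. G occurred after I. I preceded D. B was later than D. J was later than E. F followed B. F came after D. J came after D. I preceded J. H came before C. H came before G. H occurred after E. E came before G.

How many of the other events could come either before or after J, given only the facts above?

Forced before J: D, E, and I.
That leaves B, C, F, G, and H with no forced order relative to J — 5.

5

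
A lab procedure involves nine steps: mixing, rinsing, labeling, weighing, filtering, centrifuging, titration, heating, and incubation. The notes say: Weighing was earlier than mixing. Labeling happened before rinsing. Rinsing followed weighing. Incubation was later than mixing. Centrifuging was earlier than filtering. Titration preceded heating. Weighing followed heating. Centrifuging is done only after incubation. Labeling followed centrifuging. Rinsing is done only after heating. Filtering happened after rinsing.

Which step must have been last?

Every other step has a chain of constraints placing it before filtering, so filtering is last.

filtering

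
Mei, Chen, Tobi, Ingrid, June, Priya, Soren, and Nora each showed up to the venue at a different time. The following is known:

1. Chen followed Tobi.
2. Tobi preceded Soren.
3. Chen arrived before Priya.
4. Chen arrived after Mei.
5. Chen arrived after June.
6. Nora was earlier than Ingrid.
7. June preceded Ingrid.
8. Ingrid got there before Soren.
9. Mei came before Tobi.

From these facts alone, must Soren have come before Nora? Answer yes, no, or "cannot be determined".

no

Tracing the constraints gives Nora → Ingrid → Soren, so Nora must come before Soren.
That means Soren cannot be before Nora.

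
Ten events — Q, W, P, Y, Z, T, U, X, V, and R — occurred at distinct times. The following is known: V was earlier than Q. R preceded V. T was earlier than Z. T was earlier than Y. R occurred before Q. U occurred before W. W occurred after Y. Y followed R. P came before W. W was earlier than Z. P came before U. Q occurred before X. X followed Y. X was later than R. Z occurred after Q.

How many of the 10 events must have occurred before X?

Directly stated before X: Q, R, and Y.
T reaches X via T → Y → X.
V reaches X via V → Q → X.
No chain forces Z (or any of the others) ahead of X.
That's Q, R, T, V, and Y — 5 in all.

5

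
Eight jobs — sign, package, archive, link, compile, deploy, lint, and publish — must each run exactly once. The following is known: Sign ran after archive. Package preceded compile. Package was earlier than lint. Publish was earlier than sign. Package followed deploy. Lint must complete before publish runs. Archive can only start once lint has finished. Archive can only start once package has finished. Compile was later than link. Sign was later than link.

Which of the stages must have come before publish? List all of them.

deploy, lint, package

Directly stated before publish: lint.
Deploy reaches publish via deploy → package → lint → publish.
Package reaches publish via package → lint → publish.
No chain forces sign (or any of the others) ahead of publish.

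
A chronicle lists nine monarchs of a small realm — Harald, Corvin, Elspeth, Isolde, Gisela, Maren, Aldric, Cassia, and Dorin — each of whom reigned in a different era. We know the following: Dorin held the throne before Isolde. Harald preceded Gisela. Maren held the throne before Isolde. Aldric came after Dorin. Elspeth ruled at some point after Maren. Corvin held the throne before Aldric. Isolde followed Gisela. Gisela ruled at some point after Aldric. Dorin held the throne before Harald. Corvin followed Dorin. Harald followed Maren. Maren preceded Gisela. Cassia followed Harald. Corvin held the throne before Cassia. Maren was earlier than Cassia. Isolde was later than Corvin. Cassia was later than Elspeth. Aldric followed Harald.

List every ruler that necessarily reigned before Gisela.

Aldric, Corvin, Dorin, Harald, Maren

Directly stated before Gisela: Aldric, Harald, and Maren.
Corvin reaches Gisela via Corvin → Aldric → Gisela.
Dorin reaches Gisela via Dorin → Harald → Gisela.
No chain forces Elspeth (or any of the others) ahead of Gisela.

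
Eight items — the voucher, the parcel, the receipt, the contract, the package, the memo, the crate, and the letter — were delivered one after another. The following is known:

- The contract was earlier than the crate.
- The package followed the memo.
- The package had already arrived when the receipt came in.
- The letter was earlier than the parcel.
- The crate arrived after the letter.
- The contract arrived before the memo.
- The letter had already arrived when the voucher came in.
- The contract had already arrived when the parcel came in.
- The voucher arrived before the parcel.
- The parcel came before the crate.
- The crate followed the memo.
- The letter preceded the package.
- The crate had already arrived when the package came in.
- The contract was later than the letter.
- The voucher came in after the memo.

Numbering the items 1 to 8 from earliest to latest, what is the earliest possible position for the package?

7

The contract, the crate, the letter, the memo, the parcel, and the voucher must all come before the package — 6 forced predecessors.
Nothing else is forced ahead of the package, so its earliest slot is position 6 + 1 = 7.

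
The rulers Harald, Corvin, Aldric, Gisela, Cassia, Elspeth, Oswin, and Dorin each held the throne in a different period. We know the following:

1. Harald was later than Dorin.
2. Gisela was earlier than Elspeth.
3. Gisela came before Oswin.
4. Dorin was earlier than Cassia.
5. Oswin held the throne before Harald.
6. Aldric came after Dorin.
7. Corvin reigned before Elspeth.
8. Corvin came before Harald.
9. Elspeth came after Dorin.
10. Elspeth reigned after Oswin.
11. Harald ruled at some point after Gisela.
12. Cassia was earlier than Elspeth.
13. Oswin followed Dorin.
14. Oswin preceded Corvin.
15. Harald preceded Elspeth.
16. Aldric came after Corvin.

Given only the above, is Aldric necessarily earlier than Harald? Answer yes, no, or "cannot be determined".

cannot be determined

No chain of stated constraints runs from Aldric to Harald, and none runs from Harald to Aldric either.
So the relative order of Aldric and Harald is not fixed by the given facts.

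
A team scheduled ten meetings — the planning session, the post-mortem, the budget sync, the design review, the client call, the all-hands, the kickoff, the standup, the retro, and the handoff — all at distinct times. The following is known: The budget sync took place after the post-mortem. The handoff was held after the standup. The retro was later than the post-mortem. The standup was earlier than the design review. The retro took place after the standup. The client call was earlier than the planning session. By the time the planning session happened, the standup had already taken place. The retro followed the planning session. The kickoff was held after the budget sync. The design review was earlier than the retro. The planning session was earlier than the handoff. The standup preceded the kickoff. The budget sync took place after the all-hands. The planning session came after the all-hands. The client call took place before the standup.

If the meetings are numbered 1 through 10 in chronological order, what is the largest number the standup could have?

5

The standup must come before the design review, the handoff, the kickoff, the planning session, and the retro — 5 meetings forced after it.
Everything else can be placed before the standup in some valid order, so the standup can sit as late as position 10 − 5 = 5.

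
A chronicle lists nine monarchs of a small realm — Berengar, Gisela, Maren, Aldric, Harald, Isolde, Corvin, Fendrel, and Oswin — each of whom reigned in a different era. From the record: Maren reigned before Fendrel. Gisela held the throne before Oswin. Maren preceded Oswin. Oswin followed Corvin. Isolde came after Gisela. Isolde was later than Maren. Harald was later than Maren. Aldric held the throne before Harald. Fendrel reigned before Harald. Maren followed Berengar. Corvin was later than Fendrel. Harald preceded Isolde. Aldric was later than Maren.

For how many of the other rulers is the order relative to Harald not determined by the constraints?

3

Forced before Harald: Aldric, Berengar, Fendrel, and Maren; forced after Harald: Isolde.
That leaves Corvin, Gisela, and Oswin with no forced order relative to Harald — 3.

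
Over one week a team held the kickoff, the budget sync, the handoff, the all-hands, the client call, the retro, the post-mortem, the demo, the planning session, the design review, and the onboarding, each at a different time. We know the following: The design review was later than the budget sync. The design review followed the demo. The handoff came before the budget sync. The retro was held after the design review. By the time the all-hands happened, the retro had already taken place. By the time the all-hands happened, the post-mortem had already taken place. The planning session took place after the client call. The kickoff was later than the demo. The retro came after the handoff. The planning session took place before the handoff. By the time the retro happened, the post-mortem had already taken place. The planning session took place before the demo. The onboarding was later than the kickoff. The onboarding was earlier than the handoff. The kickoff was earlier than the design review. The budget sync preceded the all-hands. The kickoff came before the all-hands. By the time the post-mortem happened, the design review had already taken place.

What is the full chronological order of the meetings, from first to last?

The constraints fix every adjacent pair, so only one ordering works:
the client call → the planning session → the demo → the kickoff → the onboarding → the handoff → the budget sync → the design review → the post-mortem → the retro → the all-hands.

the client call, the planning session, the demo, the kickoff, the onboarding, the handoff, the budget sync, the design review, the post-mortem, the retro, the all-hands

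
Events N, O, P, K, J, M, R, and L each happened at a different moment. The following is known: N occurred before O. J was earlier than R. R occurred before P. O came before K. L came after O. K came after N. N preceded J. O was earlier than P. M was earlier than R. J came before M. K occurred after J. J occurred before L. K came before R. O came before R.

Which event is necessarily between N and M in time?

J

Tracing the constraints gives N → J → M, so J sits after N and before M.
No other event is forced both after N and before M.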